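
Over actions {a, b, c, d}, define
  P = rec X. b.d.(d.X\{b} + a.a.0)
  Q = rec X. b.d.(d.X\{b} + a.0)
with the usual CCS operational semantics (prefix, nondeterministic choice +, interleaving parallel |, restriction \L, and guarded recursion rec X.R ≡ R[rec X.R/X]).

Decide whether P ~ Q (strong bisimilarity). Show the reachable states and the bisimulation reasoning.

LTS(P): 6 reachable states
  m0 = rec X. b.d.(d.X\{b} + a.a.0) ⊢ —b→ m1
  m1 = d.(d.(rec X. b.d.(d.X\{b} + a.a.0))\{b} + a.a.0) ⊢ —d→ m2
  m2 = d.(rec X. b.d.(d.X\{b} + a.a.0))\{b} + a.a.0 ⊢ —a→ m3, —d→ m4
  m3 = a.0 ⊢ —a→ m5
  m4 = (rec X. b.d.(d.X\{b} + a.a.0))\{b} ⊢ (no moves)
  m5 = 0 ⊢ (no moves)
LTS(Q): 5 reachable states
  n0 = rec X. b.d.(d.X\{b} + a.0) ⊢ —b→ n1
  n1 = d.(d.(rec X. b.d.(d.X\{b} + a.0))\{b} + a.0) ⊢ —d→ n2
  n2 = d.(rec X. b.d.(d.X\{b} + a.0))\{b} + a.0 ⊢ —a→ n3, —d→ n4
  n3 = 0 ⊢ (no moves)
  n4 = (rec X. b.d.(d.X\{b} + a.0))\{b} ⊢ (no moves)
Partition-refinement fixed point:
  B0 = {m0}
  B1 = {m1}
  B2 = {m2}
  B3 = {m4, m5, n3, n4}
  B4 = {m3}
  B5 = {n0}
  B6 = {n1}
  B7 = {n2}
m0 ∈ B0, n0 ∈ B5 → different blocks

P ≁ Q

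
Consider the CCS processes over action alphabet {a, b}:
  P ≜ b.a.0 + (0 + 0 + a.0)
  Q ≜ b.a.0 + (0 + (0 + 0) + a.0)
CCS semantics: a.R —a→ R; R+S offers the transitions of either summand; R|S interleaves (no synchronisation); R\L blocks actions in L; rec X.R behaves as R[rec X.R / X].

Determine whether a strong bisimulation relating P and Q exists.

YES

P's transition system — 3 states:
  u0 = b.a.0 + (0 + 0 + a.0) :: ··a··> u1, ··b··> u2
  u1 = 0 :: ∅
  u2 = a.0 :: ··a··> u1
Q's transition system — 3 states:
  v0 = b.a.0 + (0 + (0 + 0) + a.0) :: ··a··> v1, ··b··> v2
  v1 = 0 :: ∅
  v2 = a.0 :: ··a··> v1
Bisimilarity quotient blocks:
  B0 = {u0, v0}
  B1 = {u1, v1}
  B2 = {u2, v2}
u0 ∈ B0, v0 ∈ B0 → same block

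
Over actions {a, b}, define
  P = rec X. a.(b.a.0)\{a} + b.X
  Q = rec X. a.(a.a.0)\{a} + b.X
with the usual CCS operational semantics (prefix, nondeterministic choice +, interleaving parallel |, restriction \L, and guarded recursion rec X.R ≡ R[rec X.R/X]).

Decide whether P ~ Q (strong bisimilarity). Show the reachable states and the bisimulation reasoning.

Reachable graph of P (3 states):
  m0 = rec X. a.(b.a.0)\{a} + b.X ⊢ ··a··> m1, ··b··> m0
  m1 = (b.a.0)\{a} ⊢ ··b··> m2
  m2 = (a.0)\{a} ⊢ stopped
Reachable graph of Q (2 states):
  n0 = rec X. a.(a.a.0)\{a} + b.X ⊢ ··a··> n1, ··b··> n0
  n1 = (a.a.0)\{a} ⊢ stopped
Bisimilarity quotient blocks:
  B0 = {m0}
  B1 = {m1}
  B2 = {m2, n1}
  B3 = {n0}
m0 ∈ B0, n0 ∈ B3 → different blocks

P ≁ Q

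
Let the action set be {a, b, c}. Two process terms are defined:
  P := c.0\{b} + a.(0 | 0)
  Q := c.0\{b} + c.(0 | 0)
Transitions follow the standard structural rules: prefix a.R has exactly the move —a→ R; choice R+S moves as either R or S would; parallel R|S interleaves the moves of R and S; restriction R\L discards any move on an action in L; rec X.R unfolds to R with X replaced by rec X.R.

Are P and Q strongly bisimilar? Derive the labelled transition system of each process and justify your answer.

LTS(P): 3 reachable states
  u0 = c.0\{b} + a.(0 | 0) → -a-> u1, -c-> u2
  u1 = 0 | 0 → (no moves)
  u2 = 0\{b} → (no moves)
LTS(Q): 3 reachable states
  v0 = c.0\{b} + c.(0 | 0) → -c-> v1, -c-> v2
  v1 = 0 | 0 → (no moves)
  v2 = 0\{b} → (no moves)
Partition-refinement fixed point:
  B0 = {u0}
  B1 = {u1, u2, v1, v2}
  B2 = {v0}
u0 ∈ B0, v0 ∈ B2 → different blocks

NO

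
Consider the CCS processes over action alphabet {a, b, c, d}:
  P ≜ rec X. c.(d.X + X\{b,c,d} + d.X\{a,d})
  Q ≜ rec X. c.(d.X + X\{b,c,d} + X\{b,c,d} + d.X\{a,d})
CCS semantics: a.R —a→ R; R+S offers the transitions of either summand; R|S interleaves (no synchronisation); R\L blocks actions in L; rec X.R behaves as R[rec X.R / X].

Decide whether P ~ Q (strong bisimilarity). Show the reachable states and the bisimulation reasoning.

bisimilar

P's transition system — 4 states:
  m0 = rec X. c.(d.X + X\{b,c,d} + d.X\{a,d}) ⊢ -c-> m1
  m1 = d.(rec X. c.(d.X + X\{b,c,d} + d.X\{a,d})) + (rec X. c.(d.X + X\{b,c,d} + d.X\{a,d}))\{b,c,d} + d.(rec X. c.(d.X + X\{b,c,d} + d.X\{a,d}))\{a,d} ⊢ -d-> m0, -d-> m2
  m2 = (rec X. c.(d.X + X\{b,c,d} + d.X\{a,d}))\{a,d} ⊢ -c-> m3
  m3 = (d.(rec X. c.(d.X + X\{b,c,d} + d.X\{a,d})) + (rec X. c.(d.X + X\{b,c,d} + d.X\{a,d}))\{b,c,d} + d.(rec X. c.(d.X + X\{b,c,d} + d.X\{a,d}))\{a,d})\{a,d} ⊢ ·
Q's transition system — 4 states:
  n0 = rec X. c.(d.X + X\{b,c,d} + X\{b,c,d} + d.X\{a,d}) ⊢ -c-> n1
  n1 = d.(rec X. c.(d.X + X\{b,c,d} + X\{b,c,d} + d.X\{a,d})) + (rec X. c.(d.X + X\{b,c,d} + X\{b,c,d} + d.X\{a,d}))\{b,c,d} + (rec X. c.(d.X + X\{b,c,d} + X\{b,c,d} + d.X\{a,d}))\{b,c,d} + d.(rec X. c.(d.X + X\{b,c,d} + X\{b,c,d} + d.X\{a,d}))\{a,d} ⊢ -d-> n0, -d-> n2
  n2 = (rec X. c.(d.X + X\{b,c,d} + X\{b,c,d} + d.X\{a,d}))\{a,d} ⊢ -c-> n3
  n3 = (d.(rec X. c.(d.X + X\{b,c,d} + X\{b,c,d} + d.X\{a,d})) + (rec X. c.(d.X + X\{b,c,d} + X\{b,c,d} + d.X\{a,d}))\{b,c,d} + (rec X. c.(d.X + X\{b,c,d} + X\{b,c,d} + d.X\{a,d}))\{b,c,d} + d.(rec X. c.(d.X + X\{b,c,d} + X\{b,c,d} + d.X\{a,d}))\{a,d})\{a,d} ⊢ ·
Bisimilarity quotient blocks:
  B0 = {m0, n0}
  B1 = {m1, n1}
  B2 = {m2, n2}
  B3 = {m3, n3}
m0 ∈ B0, n0 ∈ B0 → same block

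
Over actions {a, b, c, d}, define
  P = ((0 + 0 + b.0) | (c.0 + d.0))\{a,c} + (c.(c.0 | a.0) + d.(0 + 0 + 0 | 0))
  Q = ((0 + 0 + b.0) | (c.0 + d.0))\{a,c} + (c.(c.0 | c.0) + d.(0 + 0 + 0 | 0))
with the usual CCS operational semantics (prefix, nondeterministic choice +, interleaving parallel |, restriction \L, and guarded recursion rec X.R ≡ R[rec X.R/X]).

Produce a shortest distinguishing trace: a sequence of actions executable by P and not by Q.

Reachable graph of P (9 states):
  s0 = ((0 + 0 + b.0) | (c.0 + d.0))\{a,c} + (c.(c.0 | a.0) + d.(0 + 0 + 0 | 0)) | --b--▸ s1, --c--▸ s2, --d--▸ s3, --d--▸ s4
  s1 = (0 | (c.0 + d.0))\{a,c} | --d--▸ s5
  s2 = c.0 | a.0 | --a--▸ s6, --c--▸ s7
  s3 = ((0 + 0 + b.0) | 0)\{a,c} | --b--▸ s5
  s4 = 0 + 0 + 0 | 0 | stopped
  s5 = (0 | 0)\{a,c} | stopped
  s6 = c.0 | 0 | --c--▸ s8
  s7 = 0 | a.0 | --a--▸ s8
  s8 = 0 | 0 | stopped
Reachable graph of Q (9 states):
  t0 = ((0 + 0 + b.0) | (c.0 + d.0))\{a,c} + (c.(c.0 | c.0) + d.(0 + 0 + 0 | 0)) | --b--▸ t1, --c--▸ t2, --d--▸ t3, --d--▸ t4
  t1 = (0 | (c.0 + d.0))\{a,c} | --d--▸ t5
  t2 = c.0 | c.0 | --c--▸ t6, --c--▸ t7
  t3 = ((0 + 0 + b.0) | 0)\{a,c} | --b--▸ t5
  t4 = 0 + 0 + 0 | 0 | stopped
  t5 = (0 | 0)\{a,c} | stopped
  t6 = 0 | c.0 | --c--▸ t8
  t7 = c.0 | 0 | --c--▸ t8
  t8 = 0 | 0 | stopped
Run σ = ⟨ca⟩ on P: start {s0}
  [1] c ⇒ {s2}
  [2] a ⇒ {s6}
  — P admits the full trace.
Run σ = ⟨ca⟩ on Q: start {t0}
  [1] c ⇒ {t2}
  [2] a ⇒ ∅ (Q stuck)

ca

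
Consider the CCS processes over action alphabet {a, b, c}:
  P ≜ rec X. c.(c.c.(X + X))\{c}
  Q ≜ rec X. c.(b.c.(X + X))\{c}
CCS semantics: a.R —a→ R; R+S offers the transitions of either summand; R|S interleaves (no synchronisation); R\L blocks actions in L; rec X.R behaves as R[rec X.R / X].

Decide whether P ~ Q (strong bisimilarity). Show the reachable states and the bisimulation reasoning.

P's transition system — 2 states:
  p0 = rec X. c.(c.c.(X + X))\{c} has moves --c--▸ p1
  p1 = (c.c.((rec X. c.(c.c.(X + X))\{c}) + (rec X. c.(c.c.(X + X))\{c})))\{c} has moves ∅
Q's transition system — 3 states:
  q0 = rec X. c.(b.c.(X + X))\{c} has moves --c--▸ q1
  q1 = (b.c.((rec X. c.(b.c.(X + X))\{c}) + (rec X. c.(b.c.(X + X))\{c})))\{c} has moves --b--▸ q2
  q2 = (c.((rec X. c.(b.c.(X + X))\{c}) + (rec X. c.(b.c.(X + X))\{c})))\{c} has moves ∅
Bisimilarity quotient blocks:
  B0 = {p0}
  B1 = {p1, q2}
  B2 = {q0}
  B3 = {q1}
p0 ∈ B0, q0 ∈ B2 → different blocks

not bisimilar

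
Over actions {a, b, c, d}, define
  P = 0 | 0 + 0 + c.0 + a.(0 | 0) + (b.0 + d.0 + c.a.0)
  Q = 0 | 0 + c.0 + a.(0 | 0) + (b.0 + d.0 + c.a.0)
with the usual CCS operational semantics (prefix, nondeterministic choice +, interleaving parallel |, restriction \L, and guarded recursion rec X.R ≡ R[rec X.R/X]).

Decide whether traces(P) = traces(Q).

LTS(P): 4 reachable states
  p0 = 0 | 0 + 0 + c.0 + a.(0 | 0) + (b.0 + d.0 + c.a.0) has moves —a→ p1, —b→ p2, —c→ p2, —c→ p3, —d→ p2
  p1 = 0 | 0 has moves deadlocked
  p2 = 0 has moves deadlocked
  p3 = a.0 has moves —a→ p2
LTS(Q): 4 reachable states
  q0 = 0 | 0 + c.0 + a.(0 | 0) + (b.0 + d.0 + c.a.0) has moves —a→ q1, —b→ q2, —c→ q2, —c→ q3, —d→ q2
  q1 = 0 | 0 has moves deadlocked
  q2 = 0 has moves deadlocked
  q3 = a.0 has moves —a→ q2
Coarsest stable partition (strong bisimilarity classes):
  B0 = {p0, q0}
  B1 = {p1, p2, q1, q2}
  B2 = {p3, q3}
p0 ∈ B0, q0 ∈ B0 → same block
Bisimilar ⇒ trace-equivalent.

YES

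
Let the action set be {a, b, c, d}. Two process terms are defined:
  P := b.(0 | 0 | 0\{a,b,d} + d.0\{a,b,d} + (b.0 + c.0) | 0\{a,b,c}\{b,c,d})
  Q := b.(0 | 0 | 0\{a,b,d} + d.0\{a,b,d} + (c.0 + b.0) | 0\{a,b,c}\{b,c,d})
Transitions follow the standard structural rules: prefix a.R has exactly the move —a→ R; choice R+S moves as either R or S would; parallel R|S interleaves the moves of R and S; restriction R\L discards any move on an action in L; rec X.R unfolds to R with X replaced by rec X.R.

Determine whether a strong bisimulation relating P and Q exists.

YES

Reachable graph of P (4 states):
  m0 = b.(0 | 0 | 0\{a,b,d} + d.0\{a,b,d} + (b.0 + c.0) | 0\{a,b,c}\{b,c,d}) ⊢ =b=> m1
  m1 = 0 | 0 | 0\{a,b,d} + d.0\{a,b,d} + (b.0 + c.0) | 0\{a,b,c}\{b,c,d} ⊢ =b=> m2, =c=> m2, =d=> m3
  m2 = 0 | 0\{a,b,c}\{b,c,d} ⊢ (no moves)
  m3 = 0\{a,b,d} ⊢ (no moves)
Reachable graph of Q (4 states):
  n0 = b.(0 | 0 | 0\{a,b,d} + d.0\{a,b,d} + (c.0 + b.0) | 0\{a,b,c}\{b,c,d}) ⊢ =b=> n1
  n1 = 0 | 0 | 0\{a,b,d} + d.0\{a,b,d} + (c.0 + b.0) | 0\{a,b,c}\{b,c,d} ⊢ =b=> n2, =c=> n2, =d=> n3
  n2 = 0 | 0\{a,b,c}\{b,c,d} ⊢ (no moves)
  n3 = 0\{a,b,d} ⊢ (no moves)
Coarsest stable partition (strong bisimilarity classes):
  B0 = {m0, n0}
  B1 = {m1, n1}
  B2 = {m2, m3, n2, n3}
m0 ∈ B0, n0 ∈ B0 → same block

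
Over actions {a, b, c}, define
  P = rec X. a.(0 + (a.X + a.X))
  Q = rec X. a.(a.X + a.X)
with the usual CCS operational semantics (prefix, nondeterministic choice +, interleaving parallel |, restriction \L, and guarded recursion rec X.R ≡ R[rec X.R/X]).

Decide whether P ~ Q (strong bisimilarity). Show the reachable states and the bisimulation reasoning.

YES

Reachable graph of P (2 states):
  u0 = rec X. a.(0 + (a.X + a.X)) | =a=> u1
  u1 = 0 + (a.(rec X. a.(0 + (a.X + a.X))) + a.(rec X. a.(0 + (a.X + a.X)))) | =a=> u0
Reachable graph of Q (2 states):
  v0 = rec X. a.(a.X + a.X) | =a=> v1
  v1 = a.(rec X. a.(a.X + a.X)) + a.(rec X. a.(a.X + a.X)) | =a=> v0
Coarsest stable partition (strong bisimilarity classes):
  B0 = {u0, u1, v0, v1}
u0 ∈ B0, v0 ∈ B0 → same block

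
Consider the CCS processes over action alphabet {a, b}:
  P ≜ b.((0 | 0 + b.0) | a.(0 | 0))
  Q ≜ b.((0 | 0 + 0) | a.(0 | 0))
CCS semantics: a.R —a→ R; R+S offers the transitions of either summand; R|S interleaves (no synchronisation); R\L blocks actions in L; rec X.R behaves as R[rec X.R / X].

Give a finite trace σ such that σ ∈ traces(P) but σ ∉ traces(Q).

bb

P's transition system — 5 states:
  m0 = b.((0 | 0 + b.0) | a.(0 | 0)) has moves —b→ m1
  m1 = (0 | 0 + b.0) | a.(0 | 0) has moves —a→ m2, —b→ m3
  m2 = (0 | 0 + b.0) | (0 | 0) has moves —b→ m4
  m3 = 0 | a.(0 | 0) has moves —a→ m4
  m4 = 0 | (0 | 0) has moves ∅
Q's transition system — 3 states:
  n0 = b.((0 | 0 + 0) | a.(0 | 0)) has moves —b→ n1
  n1 = (0 | 0 + 0) | a.(0 | 0) has moves —a→ n2
  n2 = (0 | 0 + 0) | (0 | 0) has moves ∅
Executing bb from P (initial set {m0}):
  after b @ step 1: {m1}
  after b @ step 2: {m3}
  P completes σ.
Executing bb from Q (initial set {n0}):
  after b @ step 1: {n1}
  after b @ step 2: ∅  — Q cannot continue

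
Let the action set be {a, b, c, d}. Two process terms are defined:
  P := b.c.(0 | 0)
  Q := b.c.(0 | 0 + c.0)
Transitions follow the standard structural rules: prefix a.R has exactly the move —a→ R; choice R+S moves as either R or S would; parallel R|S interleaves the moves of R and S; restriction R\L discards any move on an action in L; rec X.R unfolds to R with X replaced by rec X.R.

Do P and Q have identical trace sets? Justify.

LTS(P): 3 reachable states
  m0 = b.c.(0 | 0) ⊢ -b-> m1
  m1 = c.(0 | 0) ⊢ -c-> m2
  m2 = 0 | 0 ⊢ ∅
LTS(Q): 4 reachable states
  n0 = b.c.(0 | 0 + c.0) ⊢ -b-> n1
  n1 = c.(0 | 0 + c.0) ⊢ -c-> n2
  n2 = 0 | 0 + c.0 ⊢ -c-> n3
  n3 = 0 ⊢ ∅
Executing bcc from Q (initial set {n0}):
  [1] b ⇒ {n1}
  [2] c ⇒ {n2}
  [3] c ⇒ {n3}
  ✓ Q
Executing bcc from P (initial set {m0}):
  [1] b ⇒ {m1}
  [2] c ⇒ {m2}
  [3] c ⇒ ∅  — P cannot continue

traces(P) ≠ traces(Q) — witness ⟨bcc⟩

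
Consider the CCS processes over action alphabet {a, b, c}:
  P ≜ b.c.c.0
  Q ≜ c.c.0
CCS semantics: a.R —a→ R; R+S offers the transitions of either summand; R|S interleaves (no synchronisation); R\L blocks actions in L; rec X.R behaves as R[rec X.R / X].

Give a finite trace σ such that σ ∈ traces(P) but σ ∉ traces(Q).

b

P's transition system — 4 states:
  s0 = b.c.c.0 → —b→ s1
  s1 = c.c.0 → —c→ s2
  s2 = c.0 → —c→ s3
  s3 = 0 → deadlocked
Q's transition system — 3 states:
  t0 = c.c.0 → —c→ t1
  t1 = c.0 → —c→ t2
  t2 = 0 → deadlocked
Trace ⟨b⟩ through P, begin at {s0}:
  after b @ step 1: {s1}
  ✓ P
Trace ⟨b⟩ through Q, begin at {t0}:
  after b @ step 1: ∅ (Q stuck)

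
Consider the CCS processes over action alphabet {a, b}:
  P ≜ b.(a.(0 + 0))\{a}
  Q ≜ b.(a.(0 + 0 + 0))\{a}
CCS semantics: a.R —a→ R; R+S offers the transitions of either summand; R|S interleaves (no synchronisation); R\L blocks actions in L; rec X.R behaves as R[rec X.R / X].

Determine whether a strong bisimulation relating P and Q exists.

Reachable graph of P (2 states):
  s0 = b.(a.(0 + 0))\{a} ⊢ —b→ s1
  s1 = (a.(0 + 0))\{a} ⊢ (no moves)
Reachable graph of Q (2 states):
  t0 = b.(a.(0 + 0 + 0))\{a} ⊢ —b→ t1
  t1 = (a.(0 + 0 + 0))\{a} ⊢ (no moves)
Partition-refinement fixed point:
  B0 = {s0, t0}
  B1 = {s1, t1}
s0 ∈ B0, t0 ∈ B0 → same block

YES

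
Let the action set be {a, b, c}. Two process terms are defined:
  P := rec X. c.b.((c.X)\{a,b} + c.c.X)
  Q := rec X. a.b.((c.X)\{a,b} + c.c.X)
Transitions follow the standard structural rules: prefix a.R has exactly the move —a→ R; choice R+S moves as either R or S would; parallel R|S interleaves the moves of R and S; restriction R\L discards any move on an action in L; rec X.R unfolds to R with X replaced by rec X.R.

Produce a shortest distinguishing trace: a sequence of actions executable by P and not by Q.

Reachable graph of P (6 states):
  s0 = rec X. c.b.((c.X)\{a,b} + c.c.X) ⊢ —c→ s1
  s1 = b.((c.(rec X. c.b.((c.X)\{a,b} + c.c.X)))\{a,b} + c.c.(rec X. c.b.((c.X)\{a,b} + c.c.X))) ⊢ —b→ s2
  s2 = (c.(rec X. c.b.((c.X)\{a,b} + c.c.X)))\{a,b} + c.c.(rec X. c.b.((c.X)\{a,b} + c.c.X)) ⊢ —c→ s3, —c→ s4
  s3 = (rec X. c.b.((c.X)\{a,b} + c.c.X))\{a,b} ⊢ —c→ s5
  s4 = c.(rec X. c.b.((c.X)\{a,b} + c.c.X)) ⊢ —c→ s0
  s5 = (b.((c.(rec X. c.b.((c.X)\{a,b} + c.c.X)))\{a,b} + c.c.(rec X. c.b.((c.X)\{a,b} + c.c.X))))\{a,b} ⊢ (no moves)
Reachable graph of Q (5 states):
  t0 = rec X. a.b.((c.X)\{a,b} + c.c.X) ⊢ —a→ t1
  t1 = b.((c.(rec X. a.b.((c.X)\{a,b} + c.c.X)))\{a,b} + c.c.(rec X. a.b.((c.X)\{a,b} + c.c.X))) ⊢ —b→ t2
  t2 = (c.(rec X. a.b.((c.X)\{a,b} + c.c.X)))\{a,b} + c.c.(rec X. a.b.((c.X)\{a,b} + c.c.X)) ⊢ —c→ t3, —c→ t4
  t3 = (rec X. a.b.((c.X)\{a,b} + c.c.X))\{a,b} ⊢ (no moves)
  t4 = c.(rec X. a.b.((c.X)\{a,b} + c.c.X)) ⊢ —c→ t0
Run σ = ⟨c⟩ on P: start {s0}
  step 1 (c): {s1}
  — P admits the full trace.
Run σ = ⟨c⟩ on Q: start {t0}
  step 1 (c): no successor for Q

c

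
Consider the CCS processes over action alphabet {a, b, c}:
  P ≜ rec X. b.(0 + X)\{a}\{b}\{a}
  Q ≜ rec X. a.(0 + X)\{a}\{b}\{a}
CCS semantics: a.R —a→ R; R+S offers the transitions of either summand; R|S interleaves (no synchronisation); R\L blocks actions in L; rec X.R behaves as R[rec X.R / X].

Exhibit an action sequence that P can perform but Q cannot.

LTS(P): 2 reachable states
  p0 = rec X. b.(0 + X)\{a}\{b}\{a} | —b→ p1
  p1 = (0 + (rec X. b.(0 + X)\{a}\{b}\{a}))\{a}\{b}\{a} | deadlocked
LTS(Q): 2 reachable states
  q0 = rec X. a.(0 + X)\{a}\{b}\{a} | —a→ q1
  q1 = (0 + (rec X. a.(0 + X)\{a}\{b}\{a}))\{a}\{b}\{a} | deadlocked
Run σ = ⟨b⟩ on P: start {p0}
  [1] b ⇒ {p1}
  — P admits the full trace.
Run σ = ⟨b⟩ on Q: start {q0}
  [1] b ⇒ no successor for Q

b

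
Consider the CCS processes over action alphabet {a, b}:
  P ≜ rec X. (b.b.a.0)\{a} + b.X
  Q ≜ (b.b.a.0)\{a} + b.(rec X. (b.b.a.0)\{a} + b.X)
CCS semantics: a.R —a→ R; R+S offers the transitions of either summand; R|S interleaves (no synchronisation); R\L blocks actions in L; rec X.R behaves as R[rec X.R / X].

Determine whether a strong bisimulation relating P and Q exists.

LTS(P): 3 reachable states
  p0 = rec X. (b.b.a.0)\{a} + b.X has moves =b=> p0, =b=> p1
  p1 = (b.a.0)\{a} has moves =b=> p2
  p2 = (a.0)\{a} has moves ∅
LTS(Q): 4 reachable states
  q0 = (b.b.a.0)\{a} + b.(rec X. (b.b.a.0)\{a} + b.X) has moves =b=> q1, =b=> q2
  q1 = (b.a.0)\{a} has moves =b=> q3
  q2 = rec X. (b.b.a.0)\{a} + b.X has moves =b=> q1, =b=> q2
  q3 = (a.0)\{a} has moves ∅
Partition-refinement fixed point:
  B0 = {p0, q0, q2}
  B1 = {p1, q1}
  B2 = {p2, q3}
p0 ∈ B0, q0 ∈ B0 → same block

YES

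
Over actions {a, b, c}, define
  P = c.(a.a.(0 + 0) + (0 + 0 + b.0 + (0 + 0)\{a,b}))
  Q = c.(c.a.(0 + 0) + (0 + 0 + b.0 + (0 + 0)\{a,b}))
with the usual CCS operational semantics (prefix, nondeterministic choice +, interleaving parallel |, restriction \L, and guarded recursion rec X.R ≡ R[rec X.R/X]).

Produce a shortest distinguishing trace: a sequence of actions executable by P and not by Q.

LTS(P): 5 reachable states
  m0 = c.(a.a.(0 + 0) + (0 + 0 + b.0 + (0 + 0)\{a,b})) ⊢ =c=> m1
  m1 = a.a.(0 + 0) + (0 + 0 + b.0 + (0 + 0)\{a,b}) ⊢ =a=> m2, =b=> m3
  m2 = a.(0 + 0) ⊢ =a=> m4
  m3 = 0 ⊢ stopped
  m4 = 0 + 0 ⊢ stopped
LTS(Q): 5 reachable states
  n0 = c.(c.a.(0 + 0) + (0 + 0 + b.0 + (0 + 0)\{a,b})) ⊢ =c=> n1
  n1 = c.a.(0 + 0) + (0 + 0 + b.0 + (0 + 0)\{a,b}) ⊢ =b=> n2, =c=> n3
  n2 = 0 ⊢ stopped
  n3 = a.(0 + 0) ⊢ =a=> n4
  n4 = 0 + 0 ⊢ stopped
Trace ⟨ca⟩ through P, begin at {m0}:
  after c @ step 1: {m1}
  after a @ step 2: {m2}
  P completes σ.
Trace ⟨ca⟩ through Q, begin at {n0}:
  after c @ step 1: {n1}
  after a @ step 2: ∅  — Q cannot continue

ca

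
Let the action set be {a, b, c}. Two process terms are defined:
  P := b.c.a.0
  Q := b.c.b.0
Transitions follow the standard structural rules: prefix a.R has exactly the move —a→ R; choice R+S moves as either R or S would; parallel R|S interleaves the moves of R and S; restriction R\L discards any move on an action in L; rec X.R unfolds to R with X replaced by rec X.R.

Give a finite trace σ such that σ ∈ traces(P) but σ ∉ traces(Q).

bca

P's transition system — 4 states:
  p0 = b.c.a.0 :: =b=> p1
  p1 = c.a.0 :: =c=> p2
  p2 = a.0 :: =a=> p3
  p3 = 0 :: ∅
Q's transition system — 4 states:
  q0 = b.c.b.0 :: =b=> q1
  q1 = c.b.0 :: =c=> q2
  q2 = b.0 :: =b=> q3
  q3 = 0 :: ∅
Trace ⟨bca⟩ through P, begin at {p0}:
  step 1 (b): {p1}
  step 2 (c): {p2}
  step 3 (a): {p3}
  ✓ P
Trace ⟨bca⟩ through Q, begin at {q0}:
  step 1 (b): {q1}
  step 2 (c): {q2}
  step 3 (a): ∅  — Q cannot continue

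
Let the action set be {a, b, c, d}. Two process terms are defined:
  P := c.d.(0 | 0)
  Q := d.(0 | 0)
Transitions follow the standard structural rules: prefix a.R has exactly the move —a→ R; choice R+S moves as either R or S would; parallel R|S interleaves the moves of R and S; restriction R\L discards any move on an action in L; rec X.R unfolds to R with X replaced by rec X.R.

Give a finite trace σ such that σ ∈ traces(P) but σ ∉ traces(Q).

c

LTS(P): 3 reachable states
  u0 = c.d.(0 | 0) ⊢ —c→ u1
  u1 = d.(0 | 0) ⊢ —d→ u2
  u2 = 0 | 0 ⊢ (no moves)
LTS(Q): 2 reachable states
  v0 = d.(0 | 0) ⊢ —d→ v1
  v1 = 0 | 0 ⊢ (no moves)
Trace ⟨c⟩ through P, begin at {u0}:
  [1] c ⇒ {u1}
  ✓ P
Trace ⟨c⟩ through Q, begin at {v0}:
  [1] c ⇒ ∅  — Q cannot continue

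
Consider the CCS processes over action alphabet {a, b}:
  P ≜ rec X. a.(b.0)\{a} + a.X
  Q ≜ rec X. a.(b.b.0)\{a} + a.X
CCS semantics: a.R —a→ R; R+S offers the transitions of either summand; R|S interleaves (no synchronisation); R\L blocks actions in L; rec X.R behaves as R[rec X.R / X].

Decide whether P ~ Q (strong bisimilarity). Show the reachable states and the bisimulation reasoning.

P ≁ Q

P's transition system — 3 states:
  s0 = rec X. a.(b.0)\{a} + a.X :: —a→ s0, —a→ s1
  s1 = (b.0)\{a} :: —b→ s2
  s2 = 0\{a} :: deadlocked
Q's transition system — 4 states:
  t0 = rec X. a.(b.b.0)\{a} + a.X :: —a→ t0, —a→ t1
  t1 = (b.b.0)\{a} :: —b→ t2
  t2 = (b.0)\{a} :: —b→ t3
  t3 = 0\{a} :: deadlocked
Bisimilarity quotient blocks:
  B0 = {s0}
  B1 = {s1, t2}
  B2 = {s2, t3}
  B3 = {t0}
  B4 = {t1}
s0 ∈ B0, t0 ∈ B3 → different blocks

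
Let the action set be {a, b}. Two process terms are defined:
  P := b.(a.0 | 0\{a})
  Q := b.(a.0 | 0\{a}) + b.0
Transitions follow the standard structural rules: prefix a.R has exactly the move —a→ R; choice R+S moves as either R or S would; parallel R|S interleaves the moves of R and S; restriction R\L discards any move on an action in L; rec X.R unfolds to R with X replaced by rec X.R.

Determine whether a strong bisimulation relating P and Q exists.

P ≁ Q

P's transition system — 3 states:
  m0 = b.(a.0 | 0\{a}) ⊢ =b=> m1
  m1 = a.0 | 0\{a} ⊢ =a=> m2
  m2 = 0 | 0\{a} ⊢ ∅
Q's transition system — 4 states:
  n0 = b.(a.0 | 0\{a}) + b.0 ⊢ =b=> n1, =b=> n2
  n1 = 0 ⊢ ∅
  n2 = a.0 | 0\{a} ⊢ =a=> n3
  n3 = 0 | 0\{a} ⊢ ∅
Coarsest stable partition (strong bisimilarity classes):
  B0 = {m0}
  B1 = {m1, n2}
  B2 = {m2, n1, n3}
  B3 = {n0}
m0 ∈ B0, n0 ∈ B3 → different blocks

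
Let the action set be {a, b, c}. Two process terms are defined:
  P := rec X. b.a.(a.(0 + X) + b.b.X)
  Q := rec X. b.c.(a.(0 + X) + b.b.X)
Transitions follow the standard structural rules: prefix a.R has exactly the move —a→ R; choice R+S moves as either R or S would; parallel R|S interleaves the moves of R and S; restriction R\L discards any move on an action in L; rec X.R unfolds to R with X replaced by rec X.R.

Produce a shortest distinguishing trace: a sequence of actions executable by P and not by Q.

Reachable graph of P (5 states):
  m0 = rec X. b.a.(a.(0 + X) + b.b.X) | --b--▸ m1
  m1 = a.(a.(0 + (rec X. b.a.(a.(0 + X) + b.b.X))) + b.b.(rec X. b.a.(a.(0 + X) + b.b.X))) | --a--▸ m2
  m2 = a.(0 + (rec X. b.a.(a.(0 + X) + b.b.X))) + b.b.(rec X. b.a.(a.(0 + X) + b.b.X)) | --a--▸ m3, --b--▸ m4
  m3 = 0 + (rec X. b.a.(a.(0 + X) + b.b.X)) | --b--▸ m1
  m4 = b.(rec X. b.a.(a.(0 + X) + b.b.X)) | --b--▸ m0
Reachable graph of Q (5 states):
  n0 = rec X. b.c.(a.(0 + X) + b.b.X) | --b--▸ n1
  n1 = c.(a.(0 + (rec X. b.c.(a.(0 + X) + b.b.X))) + b.b.(rec X. b.c.(a.(0 + X) + b.b.X))) | --c--▸ n2
  n2 = a.(0 + (rec X. b.c.(a.(0 + X) + b.b.X))) + b.b.(rec X. b.c.(a.(0 + X) + b.b.X)) | --a--▸ n3, --b--▸ n4
  n3 = 0 + (rec X. b.c.(a.(0 + X) + b.b.X)) | --b--▸ n1
  n4 = b.(rec X. b.c.(a.(0 + X) + b.b.X)) | --b--▸ n0
Executing ba from P (initial set {m0}):
  [1] b ⇒ {m1}
  [2] a ⇒ {m2}
  — P admits the full trace.
Executing ba from Q (initial set {n0}):
  [1] b ⇒ {n1}
  [2] a ⇒ no successor for Q

ba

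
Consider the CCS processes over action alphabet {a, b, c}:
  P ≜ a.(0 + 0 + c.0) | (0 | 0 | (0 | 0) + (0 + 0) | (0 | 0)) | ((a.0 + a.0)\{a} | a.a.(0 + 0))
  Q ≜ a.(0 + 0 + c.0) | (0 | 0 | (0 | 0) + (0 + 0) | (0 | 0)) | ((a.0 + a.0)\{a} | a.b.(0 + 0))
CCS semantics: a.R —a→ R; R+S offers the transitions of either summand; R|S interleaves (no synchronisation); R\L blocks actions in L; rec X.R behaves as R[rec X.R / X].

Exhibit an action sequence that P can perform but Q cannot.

LTS(P): 9 reachable states
  m0 = a.(0 + 0 + c.0) | (0 | 0 | (0 | 0) + (0 + 0) | (0 | 0)) | ((a.0 + a.0)\{a} | a.a.(0 + 0)) ⊢ =a=> m1, =a=> m2
  m1 = (0 + 0 + c.0) | (0 | 0 | (0 | 0) + (0 + 0) | (0 | 0)) | ((a.0 + a.0)\{a} | a.a.(0 + 0)) ⊢ =a=> m3, =c=> m4
  m2 = a.(0 + 0 + c.0) | (0 | 0 | (0 | 0) + (0 + 0) | (0 | 0)) | ((a.0 + a.0)\{a} | a.(0 + 0)) ⊢ =a=> m3, =a=> m5
  m3 = (0 + 0 + c.0) | (0 | 0 | (0 | 0) + (0 + 0) | (0 | 0)) | ((a.0 + a.0)\{a} | a.(0 + 0)) ⊢ =a=> m6, =c=> m7
  m4 = 0 | (0 | 0 | (0 | 0) + (0 + 0) | (0 | 0)) | ((a.0 + a.0)\{a} | a.a.(0 + 0)) ⊢ =a=> m7
  m5 = a.(0 + 0 + c.0) | (0 | 0 | (0 | 0) + (0 + 0) | (0 | 0)) | ((a.0 + a.0)\{a} | (0 + 0)) ⊢ =a=> m6
  m6 = (0 + 0 + c.0) | (0 | 0 | (0 | 0) + (0 + 0) | (0 | 0)) | ((a.0 + a.0)\{a} | (0 + 0)) ⊢ =c=> m8
  m7 = 0 | (0 | 0 | (0 | 0) + (0 + 0) | (0 | 0)) | ((a.0 + a.0)\{a} | a.(0 + 0)) ⊢ =a=> m8
  m8 = 0 | (0 | 0 | (0 | 0) + (0 + 0) | (0 | 0)) | ((a.0 + a.0)\{a} | (0 + 0)) ⊢ ·
LTS(Q): 9 reachable states
  n0 = a.(0 + 0 + c.0) | (0 | 0 | (0 | 0) + (0 + 0) | (0 | 0)) | ((a.0 + a.0)\{a} | a.b.(0 + 0)) ⊢ =a=> n1, =a=> n2
  n1 = (0 + 0 + c.0) | (0 | 0 | (0 | 0) + (0 + 0) | (0 | 0)) | ((a.0 + a.0)\{a} | a.b.(0 + 0)) ⊢ =a=> n3, =c=> n4
  n2 = a.(0 + 0 + c.0) | (0 | 0 | (0 | 0) + (0 + 0) | (0 | 0)) | ((a.0 + a.0)\{a} | b.(0 + 0)) ⊢ =a=> n3, =b=> n5
  n3 = (0 + 0 + c.0) | (0 | 0 | (0 | 0) + (0 + 0) | (0 | 0)) | ((a.0 + a.0)\{a} | b.(0 + 0)) ⊢ =b=> n6, =c=> n7
  n4 = 0 | (0 | 0 | (0 | 0) + (0 + 0) | (0 | 0)) | ((a.0 + a.0)\{a} | a.b.(0 + 0)) ⊢ =a=> n7
  n5 = a.(0 + 0 + c.0) | (0 | 0 | (0 | 0) + (0 + 0) | (0 | 0)) | ((a.0 + a.0)\{a} | (0 + 0)) ⊢ =a=> n6
  n6 = (0 + 0 + c.0) | (0 | 0 | (0 | 0) + (0 + 0) | (0 | 0)) | ((a.0 + a.0)\{a} | (0 + 0)) ⊢ =c=> n8
  n7 = 0 | (0 | 0 | (0 | 0) + (0 + 0) | (0 | 0)) | ((a.0 + a.0)\{a} | b.(0 + 0)) ⊢ =b=> n8
  n8 = 0 | (0 | 0 | (0 | 0) + (0 + 0) | (0 | 0)) | ((a.0 + a.0)\{a} | (0 + 0)) ⊢ ·
Run σ = ⟨aaa⟩ on P: start {m0}
  [1] a ⇒ {m1, m2}
  [2] a ⇒ {m3, m5}
  [3] a ⇒ {m6}
  — P admits the full trace.
Run σ = ⟨aaa⟩ on Q: start {n0}
  [1] a ⇒ {n1, n2}
  [2] a ⇒ {n3}
  [3] a ⇒ ∅ (Q stuck)

aaa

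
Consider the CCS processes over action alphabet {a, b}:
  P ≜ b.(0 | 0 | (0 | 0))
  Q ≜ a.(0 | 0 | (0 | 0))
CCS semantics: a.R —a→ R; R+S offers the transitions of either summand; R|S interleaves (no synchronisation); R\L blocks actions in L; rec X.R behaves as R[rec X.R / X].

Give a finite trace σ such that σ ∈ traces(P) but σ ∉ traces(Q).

b

P's transition system — 2 states:
  m0 = b.(0 | 0 | (0 | 0)) :: --b--▸ m1
  m1 = 0 | 0 | (0 | 0) :: ∅
Q's transition system — 2 states:
  n0 = a.(0 | 0 | (0 | 0)) :: --a--▸ n1
  n1 = 0 | 0 | (0 | 0) :: ∅
Executing b from P (initial set {m0}):
  after b @ step 1: {m1}
  — P admits the full trace.
Executing b from Q (initial set {n0}):
  after b @ step 1: ∅  — Q cannot continue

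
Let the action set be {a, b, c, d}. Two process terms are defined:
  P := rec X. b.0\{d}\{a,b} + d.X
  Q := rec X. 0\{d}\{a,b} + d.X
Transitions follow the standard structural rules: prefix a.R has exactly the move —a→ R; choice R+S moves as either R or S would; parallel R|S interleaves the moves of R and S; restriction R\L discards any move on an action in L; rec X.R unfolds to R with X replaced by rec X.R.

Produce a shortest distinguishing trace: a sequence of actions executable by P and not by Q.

b

P's transition system — 2 states:
  m0 = rec X. b.0\{d}\{a,b} + d.X → ··b··> m1, ··d··> m0
  m1 = 0\{d}\{a,b} → ·
Q's transition system — 1 states:
  n0 = rec X. 0\{d}\{a,b} + d.X → ··d··> n0
Trace ⟨b⟩ through P, begin at {m0}:
  after b @ step 1: {m1}
  P completes σ.
Trace ⟨b⟩ through Q, begin at {n0}:
  after b @ step 1: ∅ (Q stuck)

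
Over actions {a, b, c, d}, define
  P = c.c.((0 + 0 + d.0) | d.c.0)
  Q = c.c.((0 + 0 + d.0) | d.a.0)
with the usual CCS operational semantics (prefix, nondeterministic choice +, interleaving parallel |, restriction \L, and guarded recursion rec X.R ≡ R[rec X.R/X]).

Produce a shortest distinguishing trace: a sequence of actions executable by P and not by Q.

ccdc

P's transition system — 8 states:
  m0 = c.c.((0 + 0 + d.0) | d.c.0) :: =c=> m1
  m1 = c.((0 + 0 + d.0) | d.c.0) :: =c=> m2
  m2 = (0 + 0 + d.0) | d.c.0 :: =d=> m3, =d=> m4
  m3 = (0 + 0 + d.0) | c.0 :: =c=> m5, =d=> m6
  m4 = 0 | d.c.0 :: =d=> m6
  m5 = (0 + 0 + d.0) | 0 :: =d=> m7
  m6 = 0 | c.0 :: =c=> m7
  m7 = 0 | 0 :: ∅
Q's transition system — 8 states:
  n0 = c.c.((0 + 0 + d.0) | d.a.0) :: =c=> n1
  n1 = c.((0 + 0 + d.0) | d.a.0) :: =c=> n2
  n2 = (0 + 0 + d.0) | d.a.0 :: =d=> n3, =d=> n4
  n3 = (0 + 0 + d.0) | a.0 :: =a=> n5, =d=> n6
  n4 = 0 | d.a.0 :: =d=> n6
  n5 = (0 + 0 + d.0) | 0 :: =d=> n7
  n6 = 0 | a.0 :: =a=> n7
  n7 = 0 | 0 :: ∅
Run σ = ⟨ccdc⟩ on P: start {m0}
  [1] c ⇒ {m1}
  [2] c ⇒ {m2}
  [3] d ⇒ {m3, m4}
  [4] c ⇒ {m5}
  P completes σ.
Run σ = ⟨ccdc⟩ on Q: start {n0}
  [1] c ⇒ {n1}
  [2] c ⇒ {n2}
  [3] d ⇒ {n3, n4}
  [4] c ⇒ ∅  — Q cannot continue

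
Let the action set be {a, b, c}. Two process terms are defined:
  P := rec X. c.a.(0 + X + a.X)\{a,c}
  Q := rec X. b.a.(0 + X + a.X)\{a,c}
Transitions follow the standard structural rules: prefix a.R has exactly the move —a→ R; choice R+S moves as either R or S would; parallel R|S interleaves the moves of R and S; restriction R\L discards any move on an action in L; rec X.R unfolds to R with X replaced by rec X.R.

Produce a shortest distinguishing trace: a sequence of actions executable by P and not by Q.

Reachable graph of P (3 states):
  u0 = rec X. c.a.(0 + X + a.X)\{a,c} ⊢ --c--▸ u1
  u1 = a.(0 + (rec X. c.a.(0 + X + a.X)\{a,c}) + a.(rec X. c.a.(0 + X + a.X)\{a,c}))\{a,c} ⊢ --a--▸ u2
  u2 = (0 + (rec X. c.a.(0 + X + a.X)\{a,c}) + a.(rec X. c.a.(0 + X + a.X)\{a,c}))\{a,c} ⊢ deadlocked
Reachable graph of Q (4 states):
  v0 = rec X. b.a.(0 + X + a.X)\{a,c} ⊢ --b--▸ v1
  v1 = a.(0 + (rec X. b.a.(0 + X + a.X)\{a,c}) + a.(rec X. b.a.(0 + X + a.X)\{a,c}))\{a,c} ⊢ --a--▸ v2
  v2 = (0 + (rec X. b.a.(0 + X + a.X)\{a,c}) + a.(rec X. b.a.(0 + X + a.X)\{a,c}))\{a,c} ⊢ --b--▸ v3
  v3 = (a.(0 + (rec X. b.a.(0 + X + a.X)\{a,c}) + a.(rec X. b.a.(0 + X + a.X)\{a,c}))\{a,c})\{a,c} ⊢ deadlocked
Executing c from P (initial set {u0}):
  after c @ step 1: {u1}
  P completes σ.
Executing c from Q (initial set {v0}):
  after c @ step 1: ∅  — Q cannot continue

c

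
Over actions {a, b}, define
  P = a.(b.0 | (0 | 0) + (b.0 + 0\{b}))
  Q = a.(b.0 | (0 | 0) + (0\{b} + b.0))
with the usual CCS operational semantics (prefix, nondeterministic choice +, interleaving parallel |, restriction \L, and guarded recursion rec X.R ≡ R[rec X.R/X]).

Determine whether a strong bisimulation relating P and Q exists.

LTS(P): 4 reachable states
  p0 = a.(b.0 | (0 | 0) + (b.0 + 0\{b})) | -a-> p1
  p1 = b.0 | (0 | 0) + (b.0 + 0\{b}) | -b-> p2, -b-> p3
  p2 = 0 | ·
  p3 = 0 | (0 | 0) | ·
LTS(Q): 4 reachable states
  q0 = a.(b.0 | (0 | 0) + (0\{b} + b.0)) | -a-> q1
  q1 = b.0 | (0 | 0) + (0\{b} + b.0) | -b-> q2, -b-> q3
  q2 = 0 | ·
  q3 = 0 | (0 | 0) | ·
Bisimilarity quotient blocks:
  B0 = {p0, q0}
  B1 = {p1, q1}
  B2 = {p2, p3, q2, q3}
p0 ∈ B0, q0 ∈ B0 → same block

YES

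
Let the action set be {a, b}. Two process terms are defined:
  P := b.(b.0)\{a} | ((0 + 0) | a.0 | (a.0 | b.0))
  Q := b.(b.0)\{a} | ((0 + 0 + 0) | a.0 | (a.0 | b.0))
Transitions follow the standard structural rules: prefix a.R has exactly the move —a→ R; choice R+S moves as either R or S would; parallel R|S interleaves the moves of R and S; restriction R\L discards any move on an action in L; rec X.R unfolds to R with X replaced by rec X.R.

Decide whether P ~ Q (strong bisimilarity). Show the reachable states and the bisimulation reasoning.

bisimilar

P's transition system — 24 states:
  p0 = b.(b.0)\{a} | ((0 + 0) | a.0 | (a.0 | b.0)) ⊢ ··a··> p1, ··a··> p2, ··b··> p3, ··b··> p4
  p1 = b.(b.0)\{a} | ((0 + 0) | 0 | (a.0 | b.0)) ⊢ ··a··> p5, ··b··> p6, ··b··> p7
  p2 = b.(b.0)\{a} | ((0 + 0) | a.0 | (0 | b.0)) ⊢ ··a··> p5, ··b··> p8, ··b··> p9
  p3 = (b.0)\{a} | ((0 + 0) | a.0 | (a.0 | b.0)) ⊢ ··a··> p6, ··a··> p8, ··b··> p10, ··b··> p11
  p4 = b.(b.0)\{a} | ((0 + 0) | a.0 | (a.0 | 0)) ⊢ ··a··> p7, ··a··> p9, ··b··> p10
  p5 = b.(b.0)\{a} | ((0 + 0) | 0 | (0 | b.0)) ⊢ ··b··> p12, ··b··> p13
  p6 = (b.0)\{a} | ((0 + 0) | 0 | (a.0 | b.0)) ⊢ ··a··> p12, ··b··> p14, ··b··> p15
  p7 = b.(b.0)\{a} | ((0 + 0) | 0 | (a.0 | 0)) ⊢ ··a··> p13, ··b··> p14
  p8 = (b.0)\{a} | ((0 + 0) | a.0 | (0 | b.0)) ⊢ ··a··> p12, ··b··> p16, ··b··> p17
  p9 = b.(b.0)\{a} | ((0 + 0) | a.0 | (0 | 0)) ⊢ ··a··> p13, ··b··> p16
  p10 = (b.0)\{a} | ((0 + 0) | a.0 | (a.0 | 0)) ⊢ ··a··> p14, ··a··> p16, ··b··> p18
  p11 = 0\{a} | ((0 + 0) | a.0 | (a.0 | b.0)) ⊢ ··a··> p15, ··a··> p17, ··b··> p18
  p12 = (b.0)\{a} | ((0 + 0) | 0 | (0 | b.0)) ⊢ ··b··> p19, ··b··> p20
  p13 = b.(b.0)\{a} | ((0 + 0) | 0 | (0 | 0)) ⊢ ··b··> p19
  p14 = (b.0)\{a} | ((0 + 0) | 0 | (a.0 | 0)) ⊢ ··a··> p19, ··b··> p21
  p15 = 0\{a} | ((0 + 0) | 0 | (a.0 | b.0)) ⊢ ··a··> p20, ··b··> p21
  p16 = (b.0)\{a} | ((0 + 0) | a.0 | (0 | 0)) ⊢ ··a··> p19, ··b··> p22
  p17 = 0\{a} | ((0 + 0) | a.0 | (0 | b.0)) ⊢ ··a··> p20, ··b··> p22
  p18 = 0\{a} | ((0 + 0) | a.0 | (a.0 | 0)) ⊢ ··a··> p21, ··a··> p22
  p19 = (b.0)\{a} | ((0 + 0) | 0 | (0 | 0)) ⊢ ··b··> p23
  p20 = 0\{a} | ((0 + 0) | 0 | (0 | b.0)) ⊢ ··b··> p23
  p21 = 0\{a} | ((0 + 0) | 0 | (a.0 | 0)) ⊢ ··a··> p23
  p22 = 0\{a} | ((0 + 0) | a.0 | (0 | 0)) ⊢ ··a··> p23
  p23 = 0\{a} | ((0 + 0) | 0 | (0 | 0)) ⊢ stopped
Q's transition system — 24 states:
  q0 = b.(b.0)\{a} | ((0 + 0 + 0) | a.0 | (a.0 | b.0)) ⊢ ··a··> q1, ··a··> q2, ··b··> q3, ··b··> q4
  q1 = b.(b.0)\{a} | ((0 + 0 + 0) | 0 | (a.0 | b.0)) ⊢ ··a··> q5, ··b··> q6, ··b··> q7
  q2 = b.(b.0)\{a} | ((0 + 0 + 0) | a.0 | (0 | b.0)) ⊢ ··a··> q5, ··b··> q8, ··b··> q9
  q3 = (b.0)\{a} | ((0 + 0 + 0) | a.0 | (a.0 | b.0)) ⊢ ··a··> q6, ··a··> q8, ··b··> q10, ··b··> q11
  q4 = b.(b.0)\{a} | ((0 + 0 + 0) | a.0 | (a.0 | 0)) ⊢ ··a··> q7, ··a··> q9, ··b··> q10
  q5 = b.(b.0)\{a} | ((0 + 0 + 0) | 0 | (0 | b.0)) ⊢ ··b··> q12, ··b··> q13
  q6 = (b.0)\{a} | ((0 + 0 + 0) | 0 | (a.0 | b.0)) ⊢ ··a··> q12, ··b··> q14, ··b··> q15
  q7 = b.(b.0)\{a} | ((0 + 0 + 0) | 0 | (a.0 | 0)) ⊢ ··a··> q13, ··b··> q14
  q8 = (b.0)\{a} | ((0 + 0 + 0) | a.0 | (0 | b.0)) ⊢ ··a··> q12, ··b··> q16, ··b··> q17
  q9 = b.(b.0)\{a} | ((0 + 0 + 0) | a.0 | (0 | 0)) ⊢ ··a··> q13, ··b··> q16
  q10 = (b.0)\{a} | ((0 + 0 + 0) | a.0 | (a.0 | 0)) ⊢ ··a··> q14, ··a··> q16, ··b··> q18
  q11 = 0\{a} | ((0 + 0 + 0) | a.0 | (a.0 | b.0)) ⊢ ··a··> q15, ··a··> q17, ··b··> q18
  q12 = (b.0)\{a} | ((0 + 0 + 0) | 0 | (0 | b.0)) ⊢ ··b··> q19, ··b··> q20
  q13 = b.(b.0)\{a} | ((0 + 0 + 0) | 0 | (0 | 0)) ⊢ ··b··> q19
  q14 = (b.0)\{a} | ((0 + 0 + 0) | 0 | (a.0 | 0)) ⊢ ··a··> q19, ··b··> q21
  q15 = 0\{a} | ((0 + 0 + 0) | 0 | (a.0 | b.0)) ⊢ ··a··> q20, ··b··> q21
  q16 = (b.0)\{a} | ((0 + 0 + 0) | a.0 | (0 | 0)) ⊢ ··a··> q19, ··b··> q22
  q17 = 0\{a} | ((0 + 0 + 0) | a.0 | (0 | b.0)) ⊢ ··a··> q20, ··b··> q22
  q18 = 0\{a} | ((0 + 0 + 0) | a.0 | (a.0 | 0)) ⊢ ··a··> q21, ··a··> q22
  q19 = (b.0)\{a} | ((0 + 0 + 0) | 0 | (0 | 0)) ⊢ ··b··> q23
  q20 = 0\{a} | ((0 + 0 + 0) | 0 | (0 | b.0)) ⊢ ··b··> q23
  q21 = 0\{a} | ((0 + 0 + 0) | 0 | (a.0 | 0)) ⊢ ··a··> q23
  q22 = 0\{a} | ((0 + 0 + 0) | a.0 | (0 | 0)) ⊢ ··a··> q23
  q23 = 0\{a} | ((0 + 0 + 0) | 0 | (0 | 0)) ⊢ stopped
Coarsest stable partition (strong bisimilarity classes):
  B0 = {p0, q0}
  B1 = {p1, p2, q1, q2}
  B2 = {p6, p7, p8, p9, q6, q7, q8, q9}
  B3 = {p14, p15, p16, p17, q14, q15, q16, q17}
  B4 = {p21, p22, q21, q22}
  B5 = {p23, q23}
  B6 = {p19, p20, q19, q20}
  B7 = {p12, p13, q12, q13}
  B8 = {p5, q5}
  B9 = {p3, p4, q3, q4}
  B10 = {p10, p11, q10, q11}
  B11 = {p18, q18}
p0 ∈ B0, q0 ∈ B0 → same block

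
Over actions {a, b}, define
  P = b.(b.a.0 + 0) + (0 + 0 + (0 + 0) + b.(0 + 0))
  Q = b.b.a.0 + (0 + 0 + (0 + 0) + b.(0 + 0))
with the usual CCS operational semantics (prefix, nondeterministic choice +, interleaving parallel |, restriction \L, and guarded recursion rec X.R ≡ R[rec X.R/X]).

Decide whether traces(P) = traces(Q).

traces(P) = traces(Q)

P's transition system — 5 states:
  u0 = b.(b.a.0 + 0) + (0 + 0 + (0 + 0) + b.(0 + 0)) | --b--▸ u1, --b--▸ u2
  u1 = 0 + 0 | stopped
  u2 = b.a.0 + 0 | --b--▸ u3
  u3 = a.0 | --a--▸ u4
  u4 = 0 | stopped
Q's transition system — 5 states:
  v0 = b.b.a.0 + (0 + 0 + (0 + 0) + b.(0 + 0)) | --b--▸ v1, --b--▸ v2
  v1 = 0 + 0 | stopped
  v2 = b.a.0 | --b--▸ v3
  v3 = a.0 | --a--▸ v4
  v4 = 0 | stopped
Partition-refinement fixed point:
  B0 = {u0, v0}
  B1 = {u2, v2}
  B2 = {u3, v3}
  B3 = {u1, u4, v1, v4}
u0 ∈ B0, v0 ∈ B0 → same block
Bisimilar ⇒ trace-equivalent.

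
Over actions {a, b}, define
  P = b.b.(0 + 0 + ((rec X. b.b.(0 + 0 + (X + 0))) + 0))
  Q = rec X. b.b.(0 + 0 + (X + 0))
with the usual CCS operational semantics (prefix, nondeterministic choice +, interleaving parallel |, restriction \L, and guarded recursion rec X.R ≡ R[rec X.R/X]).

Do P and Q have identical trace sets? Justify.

YES

Reachable graph of P (3 states):
  p0 = b.b.(0 + 0 + ((rec X. b.b.(0 + 0 + (X + 0))) + 0)) | -b-> p1
  p1 = b.(0 + 0 + ((rec X. b.b.(0 + 0 + (X + 0))) + 0)) | -b-> p2
  p2 = 0 + 0 + ((rec X. b.b.(0 + 0 + (X + 0))) + 0) | -b-> p1
Reachable graph of Q (3 states):
  q0 = rec X. b.b.(0 + 0 + (X + 0)) | -b-> q1
  q1 = b.(0 + 0 + ((rec X. b.b.(0 + 0 + (X + 0))) + 0)) | -b-> q2
  q2 = 0 + 0 + ((rec X. b.b.(0 + 0 + (X + 0))) + 0) | -b-> q1
Bisimilarity quotient blocks:
  B0 = {p0, p1, p2, q0, q1, q2}
p0 ∈ B0, q0 ∈ B0 → same block
Bisimilar ⇒ trace-equivalent.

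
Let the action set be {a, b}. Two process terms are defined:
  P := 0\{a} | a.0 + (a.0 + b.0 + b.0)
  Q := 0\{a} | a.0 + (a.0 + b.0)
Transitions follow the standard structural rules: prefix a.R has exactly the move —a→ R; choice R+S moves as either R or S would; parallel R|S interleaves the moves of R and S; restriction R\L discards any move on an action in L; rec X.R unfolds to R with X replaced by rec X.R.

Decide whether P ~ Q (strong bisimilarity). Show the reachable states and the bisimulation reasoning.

YES

LTS(P): 3 reachable states
  p0 = 0\{a} | a.0 + (a.0 + b.0 + b.0) → --a--▸ p1, --a--▸ p2, --b--▸ p1
  p1 = 0 → (no moves)
  p2 = 0\{a} | 0 → (no moves)
LTS(Q): 3 reachable states
  q0 = 0\{a} | a.0 + (a.0 + b.0) → --a--▸ q1, --a--▸ q2, --b--▸ q1
  q1 = 0 → (no moves)
  q2 = 0\{a} | 0 → (no moves)
Coarsest stable partition (strong bisimilarity classes):
  B0 = {p0, q0}
  B1 = {p1, p2, q1, q2}
p0 ∈ B0, q0 ∈ B0 → same block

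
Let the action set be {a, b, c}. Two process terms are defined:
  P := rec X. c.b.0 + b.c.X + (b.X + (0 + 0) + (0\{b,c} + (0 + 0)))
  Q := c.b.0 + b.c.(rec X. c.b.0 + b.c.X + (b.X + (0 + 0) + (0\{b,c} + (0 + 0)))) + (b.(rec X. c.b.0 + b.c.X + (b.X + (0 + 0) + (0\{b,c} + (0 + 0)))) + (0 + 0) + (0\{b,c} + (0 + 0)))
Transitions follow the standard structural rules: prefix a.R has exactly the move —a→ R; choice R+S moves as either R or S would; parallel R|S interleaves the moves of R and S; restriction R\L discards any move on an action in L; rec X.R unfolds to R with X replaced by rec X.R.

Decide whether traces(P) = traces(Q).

trace-equivalent

P's transition system — 4 states:
  s0 = rec X. c.b.0 + b.c.X + (b.X + (0 + 0) + (0\{b,c} + (0 + 0))) → --b--▸ s0, --b--▸ s1, --c--▸ s2
  s1 = c.(rec X. c.b.0 + b.c.X + (b.X + (0 + 0) + (0\{b,c} + (0 + 0)))) → --c--▸ s0
  s2 = b.0 → --b--▸ s3
  s3 = 0 → deadlocked
Q's transition system — 5 states:
  t0 = c.b.0 + b.c.(rec X. c.b.0 + b.c.X + (b.X + (0 + 0) + (0\{b,c} + (0 + 0)))) + (b.(rec X. c.b.0 + b.c.X + (b.X + (0 + 0) + (0\{b,c} + (0 + 0)))) + (0 + 0) + (0\{b,c} + (0 + 0))) → --b--▸ t1, --b--▸ t2, --c--▸ t3
  t1 = c.(rec X. c.b.0 + b.c.X + (b.X + (0 + 0) + (0\{b,c} + (0 + 0)))) → --c--▸ t2
  t2 = rec X. c.b.0 + b.c.X + (b.X + (0 + 0) + (0\{b,c} + (0 + 0))) → --b--▸ t1, --b--▸ t2, --c--▸ t3
  t3 = b.0 → --b--▸ t4
  t4 = 0 → deadlocked
Partition-refinement fixed point:
  B0 = {s0, t0, t2}
  B1 = {s1, t1}
  B2 = {s2, t3}
  B3 = {s3, t4}
s0 ∈ B0, t0 ∈ B0 → same block
Bisimilar ⇒ trace-equivalent.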